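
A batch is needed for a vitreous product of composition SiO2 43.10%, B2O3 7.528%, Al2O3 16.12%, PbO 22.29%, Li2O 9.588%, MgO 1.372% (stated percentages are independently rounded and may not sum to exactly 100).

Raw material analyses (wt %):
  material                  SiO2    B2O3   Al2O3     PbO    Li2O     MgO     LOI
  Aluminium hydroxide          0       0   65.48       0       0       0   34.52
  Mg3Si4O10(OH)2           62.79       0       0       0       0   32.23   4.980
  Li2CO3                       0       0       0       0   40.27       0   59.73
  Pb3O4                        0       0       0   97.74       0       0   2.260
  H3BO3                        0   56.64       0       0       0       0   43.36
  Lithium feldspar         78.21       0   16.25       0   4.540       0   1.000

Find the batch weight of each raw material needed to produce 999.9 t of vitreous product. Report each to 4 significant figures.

Each numeric step carries full float precision from first step to last; intermediates are printed rounded off to 4 significant figures at each printed step — exactly one rounding goes into every reported value; derived quantities (ignition loss, the yield, glass mass, the totals, six oxide percentages) are re-derived using the weight values on 999.9 t of glass in exact precision as given in the question or the answer.
Per-oxide target masses for 999.9 t vitreous product:
  SiO2: 43.10% × 999.9 = 431.0 t
  B2O3: 7.528% × 999.9 = 75.27 t
  Al2O3: 16.12% × 999.9 = 161.2 t
  PbO: 22.29% × 999.9 = 222.9 t
  Li2O: 9.588% × 999.9 = 95.87 t
  MgO: 1.372% × 999.9 = 13.72 t
Mass-balance tally per oxide from the weights as reported, on the stated basis (sums match the target masses modulo rounding of the values):
  SiO2: 42.56·0.6279 + 516.9·0.7821 = 431.0 t (target 431.0 t)
  B2O3: 132.9·0.5664 = 75.27 t (target 75.27 t)
  Al2O3: 117.9·0.6548 + 516.9·0.1625 = 161.2 t (target 161.2 t)
  PbO: 228.0·0.9774 = 222.8 t (target 222.9 t)
  Li2O: 179.8·0.4027 + 516.9·0.04540 = 95.87 t (target 95.87 t)
  MgO: 42.56·0.3223 = 13.72 t (target 13.72 t)
Consistency of the glass mass: net batch after ignition = 999.9 t (the Σ of target masses is 999.9 t; versus the stated basis of 999.9 t — rounding explains the deltas).
Summing the batch: Σ batch = 1218 t; LOI removed, Σ of batch·LOI: 218.2 t; the yield ratio, glass ÷ batch: 82.09%.

Batch per 999.9 t vitreous product:
  Aluminium hydroxide: 117.9 t
  Mg3Si4O10(OH)2: 42.56 t
  Li2CO3: 179.8 t
  Pb3O4: 228.0 t
  H3BO3: 132.9 t
  Lithium feldspar: 516.9 t
Total batch = 1218 t; LOI loss = 218.2 t; yield = 82.09%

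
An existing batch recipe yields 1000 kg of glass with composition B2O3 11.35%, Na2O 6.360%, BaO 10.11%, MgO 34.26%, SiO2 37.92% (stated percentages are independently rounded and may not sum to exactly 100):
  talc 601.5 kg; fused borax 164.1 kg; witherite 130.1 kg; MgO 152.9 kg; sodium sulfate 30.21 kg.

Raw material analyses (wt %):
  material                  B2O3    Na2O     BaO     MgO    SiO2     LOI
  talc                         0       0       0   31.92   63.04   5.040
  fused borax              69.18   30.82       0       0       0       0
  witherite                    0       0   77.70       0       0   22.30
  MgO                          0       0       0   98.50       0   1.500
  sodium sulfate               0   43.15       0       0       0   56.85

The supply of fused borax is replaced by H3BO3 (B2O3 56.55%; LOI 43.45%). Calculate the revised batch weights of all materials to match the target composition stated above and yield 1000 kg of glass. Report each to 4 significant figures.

Revised batch per 1000 kg glass:
  talc: 601.5 kg
  H3BO3: 200.7 kg
  witherite: 130.1 kg
  MgO: 152.9 kg
  sodium sulfate: 147.4 kg
Total batch = 1233 kg; LOI loss = 232.6 kg

Each numeric step runs at full precision from first step to last. Values along the way are displayed (rounded to four significant figures) across the worked steps — every reported value is rounded exactly once. The derived quantities (the yield, glass mass, the five compositions, the totals, ignition loss) are recomputed in full precision using the weight values on 1000 kg of glass, exactly as shown in the problem or answer text.
Oxide-by-oxide targets in 1000 kg glass:
  B2O3: 11.35% × 1000 = 113.5 kg
  Na2O: 6.360% × 1000 = 63.60 kg
  BaO: 10.11% × 1000 = 101.1 kg
  MgO: 34.26% × 1000 = 342.6 kg
  SiO2: 37.92% × 1000 = 379.2 kg
Checking each oxide sum per the reported batch figures, at the basis given (target by target, the sums agree once rounding is allowed for):
  B2O3: 200.7·0.5655 = 113.5 kg (target 113.5 kg)
  Na2O: 147.4·0.4315 = 63.60 kg (target 63.60 kg)
  BaO: 130.1·0.7770 = 101.1 kg (target 101.1 kg)
  MgO: 601.5·0.3192 + 152.9·0.9850 = 342.6 kg (target 342.6 kg)
  SiO2: 601.5·0.6304 = 379.2 kg (target 379.2 kg)
Glass-mass bookkeeping: total batch − LOI = 1000 kg (targets for the oxides total 1000 kg; the stated basis being 1000 kg — differing by rounding only).
Summing the batch: Σ batch = 1233 kg; ignition loss, Σ(batch × LOI) = 232.6 kg; yield, glass over the total, = 81.13%.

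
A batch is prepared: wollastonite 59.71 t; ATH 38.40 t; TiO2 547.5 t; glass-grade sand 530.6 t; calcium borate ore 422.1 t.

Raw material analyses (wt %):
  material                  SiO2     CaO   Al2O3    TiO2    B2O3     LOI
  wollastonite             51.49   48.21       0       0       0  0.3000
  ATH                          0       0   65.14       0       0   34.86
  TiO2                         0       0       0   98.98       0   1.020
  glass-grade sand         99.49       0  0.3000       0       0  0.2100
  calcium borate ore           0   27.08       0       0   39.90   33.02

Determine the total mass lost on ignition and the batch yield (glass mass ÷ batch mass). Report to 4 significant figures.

LOI loss = 159.6 t; glass = 1439 t; yield = 90.01%

The working math carries full precision through the solve; mid-chain values are shown with 4-significant-figure rounding alongside each step — exactly one rounding goes into each reported result; all derived quantities (net glass mass, yield, ignition loss, the totals, the five compositions) are rebuilt in full precision from the batch weights at 1439 t of glass as set out in the problem or the answer.
LOI of each material in turn:
  wollastonite: 59.71 × 0.003000 = 0.1791 t
  ATH: 38.40 × 0.3486 = 13.39 t
  TiO2: 547.5 × 0.01020 = 5.585 t
  glass-grade sand: 530.6 × 0.002100 = 1.114 t
  calcium borate ore: 422.1 × 0.3302 = 139.4 t
Total LOI = 159.6 t
Glass = batch − LOI = 1598 − 159.6 = 1439 t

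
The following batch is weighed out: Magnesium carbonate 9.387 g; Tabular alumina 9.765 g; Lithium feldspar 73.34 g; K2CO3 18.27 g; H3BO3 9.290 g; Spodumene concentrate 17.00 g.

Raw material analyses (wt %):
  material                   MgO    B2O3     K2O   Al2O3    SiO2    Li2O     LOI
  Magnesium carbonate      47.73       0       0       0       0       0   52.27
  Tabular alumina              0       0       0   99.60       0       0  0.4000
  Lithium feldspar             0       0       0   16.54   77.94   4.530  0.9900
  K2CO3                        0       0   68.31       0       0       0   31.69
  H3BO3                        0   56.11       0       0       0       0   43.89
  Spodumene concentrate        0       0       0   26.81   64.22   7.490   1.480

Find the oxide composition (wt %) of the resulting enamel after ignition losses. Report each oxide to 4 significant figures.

Glass mass = 121.3 g (batch 137.1 − LOI 15.79).
Composition: MgO 3.695%, B2O3 4.299%, K2O 10.29%, Al2O3 21.78%, SiO2 56.14%, Li2O 3.790%

Every computation runs at exact precision through the solve — intermediates appear, rounded to 4 significant figures, between the steps — each reported figure includes exactly one rounding. All derived quantities are computed starting from the weights for 121.3 g of glass in full float precision (ignition loss, glass mass, the totals, the six compositions, yield) as quoted within question or answer.
Oxide-by-oxide delivered mass:
  MgO: 9.387·0.4773 = 4.480 g
  B2O3: 9.290·0.5611 = 5.213 g
  K2O: 18.27·0.6831 = 12.48 g
  Al2O3: 9.765·0.9960 + 73.34·0.1654 + 17.00·0.2681 = 26.41 g
  SiO2: 73.34·0.7794 + 17.00·0.6422 = 68.08 g
  Li2O: 73.34·0.04530 + 17.00·0.07490 = 4.596 g
LOI: 9.387·0.5227 + 9.765·0.004000 + 73.34·0.009900 + 18.27·0.3169 + 9.290·0.4389 + 17.00·0.01480 = 15.79 g
Glass = total batch minus LOI = 137.1 − 15.79 = 121.3 g (consistent with Σ oxide mass)
wt % = 100 × oxide mass / glass mass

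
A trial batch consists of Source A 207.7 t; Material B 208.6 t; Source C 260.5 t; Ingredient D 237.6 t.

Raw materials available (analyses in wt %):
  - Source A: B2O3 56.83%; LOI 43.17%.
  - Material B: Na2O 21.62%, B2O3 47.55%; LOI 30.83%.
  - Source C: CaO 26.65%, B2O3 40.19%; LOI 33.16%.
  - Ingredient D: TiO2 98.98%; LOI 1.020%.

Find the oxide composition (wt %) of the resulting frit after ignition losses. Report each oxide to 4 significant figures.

Glass mass = 671.6 t (batch 914.4 − LOI 242.8).
Composition: CaO 10.34%, Na2O 6.715%, TiO2 35.02%, B2O3 47.93%

The working math maintains exact precision end to end. Mid-chain values appear rounded to 4 significant figures within the worked lines; each reported figure undergoes a single rounding; all derived quantities are rebuilt from the weighed amounts at 671.6 t of glass at exact precision (the yield, the totals, net glass mass, ignition loss, four oxide percentages) exactly as shown in either problem or answer.
Mass of each oxide from the mix:
  CaO: 260.5·0.2665 = 69.42 t
  Na2O: 208.6·0.2162 = 45.10 t
  TiO2: 237.6·0.9898 = 235.2 t
  B2O3: 207.7·0.5683 + 208.6·0.4755 + 260.5·0.4019 = 321.9 t
LOI: 207.7·0.4317 + 208.6·0.3083 + 260.5·0.3316 + 237.6·0.01020 = 242.8 t
Resulting glass, batch − LOI: 914.4 − 242.8 = 671.6 t (matching Σ of the oxides)
each wt % is 100 × oxide ÷ glass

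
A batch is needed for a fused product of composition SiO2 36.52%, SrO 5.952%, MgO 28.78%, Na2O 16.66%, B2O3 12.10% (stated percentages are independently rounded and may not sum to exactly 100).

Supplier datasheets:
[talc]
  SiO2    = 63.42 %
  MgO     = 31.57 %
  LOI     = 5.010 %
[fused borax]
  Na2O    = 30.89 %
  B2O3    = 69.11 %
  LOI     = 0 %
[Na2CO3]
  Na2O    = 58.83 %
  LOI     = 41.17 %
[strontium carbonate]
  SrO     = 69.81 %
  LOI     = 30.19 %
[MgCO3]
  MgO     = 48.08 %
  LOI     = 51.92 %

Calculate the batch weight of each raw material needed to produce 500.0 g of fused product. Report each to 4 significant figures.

Batch per 500.0 g fused product:
  talc: 287.9 g
  fused borax: 87.54 g
  Na2CO3: 95.63 g
  strontium carbonate: 42.63 g
  MgCO3: 110.2 g
Total batch = 623.9 g; LOI loss = 123.9 g; yield = 80.14%

Values along the way are shown, rounded to four significant figures, across the worked steps; all arithmetic maintains full precision at every stage. Exactly one rounding is applied to each reported number — derived quantities (ignition loss, glass mass, the yield, totals, the five compositions) are rebuilt at full precision using the weight values per 500.0 g of glass, as written in the problem or the answer.
Target oxide masses per 500.0 g fused product:
  SiO2: 36.52% × 500.0 = 182.6 g
  SrO: 5.952% × 500.0 = 29.76 g
  MgO: 28.78% × 500.0 = 143.9 g
  Na2O: 16.66% × 500.0 = 83.30 g
  B2O3: 12.10% × 500.0 = 60.50 g
Checking each oxide sum applying the batch weights above, against the basis in use (target by target, the sums agree within answer rounding):
  SiO2: 287.9·0.6342 = 182.6 g (target 182.6 g)
  SrO: 42.63·0.6981 = 29.76 g (target 29.76 g)
  MgO: 287.9·0.3157 + 110.2·0.4808 = 143.9 g (target 143.9 g)
  Na2O: 87.54·0.3089 + 95.63·0.5883 = 83.30 g (target 83.30 g)
  B2O3: 87.54·0.6911 = 60.50 g (target 60.50 g)
Glass-mass closure: batch Σ − ignition loss = 500.0 g (summing oxide targets gives 500.1 g; the stated basis being 500.0 g — deltas are rounding alone).
Batch total: Σ batch = 623.9 g; the LOI term Σ batch·LOI equals 123.9 g; yield: glass divided by total = 80.14%.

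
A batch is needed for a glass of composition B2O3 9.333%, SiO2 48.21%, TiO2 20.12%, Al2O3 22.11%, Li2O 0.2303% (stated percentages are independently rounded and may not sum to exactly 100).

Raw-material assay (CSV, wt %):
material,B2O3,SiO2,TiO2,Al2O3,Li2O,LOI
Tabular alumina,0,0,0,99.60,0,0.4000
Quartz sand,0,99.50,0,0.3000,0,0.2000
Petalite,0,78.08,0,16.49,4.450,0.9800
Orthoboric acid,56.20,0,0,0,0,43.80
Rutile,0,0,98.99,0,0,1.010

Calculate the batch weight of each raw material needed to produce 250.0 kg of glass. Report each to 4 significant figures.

Batch per 250.0 kg glass:
  Tabular alumina: 53.02 kg
  Quartz sand: 111.0 kg
  Petalite: 12.94 kg
  Orthoboric acid: 41.52 kg
  Rutile: 50.81 kg
Total batch = 269.3 kg; LOI loss = 19.26 kg; yield = 92.85%

Values along the way are printed rounded to 4 significant figures; all internal work carries exact precision in all steps. A single rounding finalizes every reported number — derived quantities, including glass mass, LOI, the yield, the totals, the five compositions, are computed from the weighed amounts on 250.0 kg of glass at full float precision as quoted within the question or the answer.
Per-oxide target masses for 250.0 kg glass:
  B2O3: 9.333% × 250.0 = 23.33 kg
  SiO2: 48.21% × 250.0 = 120.5 kg
  TiO2: 20.12% × 250.0 = 50.30 kg
  Al2O3: 22.11% × 250.0 = 55.28 kg
  Li2O: 0.2303% × 250.0 = 0.5758 kg
Sums-versus-targets review working from each reported weight, per the basis as stated (sum by sum, the targets are met once rounding is allowed for):
  B2O3: 41.52·0.5620 = 23.33 kg (target 23.33 kg)
  SiO2: 111.0·0.9950 + 12.94·0.7808 = 120.5 kg (target 120.5 kg)
  TiO2: 50.81·0.9899 = 50.30 kg (target 50.30 kg)
  Al2O3: 53.02·0.9960 + 111.0·0.003000 + 12.94·0.1649 = 55.27 kg (target 55.28 kg)
  Li2O: 12.94·0.04450 = 0.5758 kg (target 0.5758 kg)
Glass-mass sanity pass: total charge less LOI = 250.0 kg (oxide target masses add up to 250.0 kg; against the stated basis, 250.0 kg — any gap is answer rounding).
Whole-batch sum: Σ batch = 269.3 kg; LOI removed, Σ of batch·LOI: 19.26 kg; yield, glass over the total, = 92.85%.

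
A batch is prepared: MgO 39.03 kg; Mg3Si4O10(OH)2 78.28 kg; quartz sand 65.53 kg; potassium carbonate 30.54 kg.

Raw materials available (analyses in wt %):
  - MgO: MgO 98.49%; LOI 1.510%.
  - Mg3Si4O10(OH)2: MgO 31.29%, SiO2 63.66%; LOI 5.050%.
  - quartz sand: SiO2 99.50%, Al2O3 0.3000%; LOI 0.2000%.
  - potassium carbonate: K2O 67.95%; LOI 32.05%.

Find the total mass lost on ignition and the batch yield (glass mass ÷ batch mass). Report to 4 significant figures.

LOI loss = 14.46 kg; glass = 198.9 kg; yield = 93.22%

The intermediate values are shown with 4-significant-digit rounding within the worked lines; all internal work holds full precision at every stage. Every reported result is rounded once only; the derived quantities, which include totals, the yield, LOI, net glass mass, four oxide percentages, are recomputed at full float precision, as written in problem or answer, starting from the weights on 198.9 kg of glass.
Ignition loss by material:
  MgO: 39.03 × 0.01510 = 0.5894 kg
  Mg3Si4O10(OH)2: 78.28 × 0.05050 = 3.953 kg
  quartz sand: 65.53 × 0.002000 = 0.1311 kg
  potassium carbonate: 30.54 × 0.3205 = 9.788 kg
Total LOI = 14.46 kg
Glass = batch − LOI = 213.4 − 14.46 = 198.9 kg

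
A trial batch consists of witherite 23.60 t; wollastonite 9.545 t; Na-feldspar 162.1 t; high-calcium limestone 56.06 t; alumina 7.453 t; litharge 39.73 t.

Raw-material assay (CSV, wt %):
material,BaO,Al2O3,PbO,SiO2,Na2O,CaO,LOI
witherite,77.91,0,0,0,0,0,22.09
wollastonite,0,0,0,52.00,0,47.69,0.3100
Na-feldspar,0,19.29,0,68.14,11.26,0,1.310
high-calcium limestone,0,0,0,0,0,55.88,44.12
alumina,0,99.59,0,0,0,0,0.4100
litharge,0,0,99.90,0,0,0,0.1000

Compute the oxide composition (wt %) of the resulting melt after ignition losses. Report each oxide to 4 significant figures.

Rounding to four significant figures applies to each mid-chain value as shown; the whole derivation keeps full precision through the solve. Each reported figure is rounded exactly once; derived quantities (the totals, LOI, six oxide percentages, net glass mass, the yield) are rebuilt at exact precision from the weighed amounts at 266.3 t of glass, exactly as printed in the problem or answer text.
Oxide masses out of the charge:
  BaO: 23.60·0.7791 = 18.39 t
  Al2O3: 162.1·0.1929 + 7.453·0.9959 = 38.69 t
  PbO: 39.73·0.9990 = 39.69 t
  SiO2: 9.545·0.5200 + 162.1·0.6814 = 115.4 t
  Na2O: 162.1·0.1126 = 18.25 t
  CaO: 9.545·0.4769 + 56.06·0.5588 = 35.88 t
LOI: 23.60·0.2209 + 9.545·0.003100 + 162.1·0.01310 + 56.06·0.4412 + 7.453·0.004100 + 39.73·0.001000 = 32.17 t
Resulting glass, batch − LOI: 298.5 − 32.17 = 266.3 t (the oxide masses sum to this)
each wt % is 100 × oxide ÷ glass

Glass mass = 266.3 t (batch 298.5 − LOI 32.17).
Composition: BaO 6.904%, Al2O3 14.53%, PbO 14.90%, SiO2 43.34%, Na2O 6.854%, CaO 13.47%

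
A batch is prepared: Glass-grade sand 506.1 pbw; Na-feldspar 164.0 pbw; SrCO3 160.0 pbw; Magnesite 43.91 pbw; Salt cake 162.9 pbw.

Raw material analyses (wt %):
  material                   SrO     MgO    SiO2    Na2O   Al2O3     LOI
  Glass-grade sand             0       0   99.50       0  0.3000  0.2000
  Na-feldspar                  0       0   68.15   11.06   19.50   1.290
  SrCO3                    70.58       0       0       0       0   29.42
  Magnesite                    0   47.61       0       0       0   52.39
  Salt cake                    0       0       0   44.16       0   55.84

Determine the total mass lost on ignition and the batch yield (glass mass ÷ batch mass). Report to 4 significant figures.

Full float precision is carried through the solve; in-progress results are shown, rounded to four significant figures, across the worked steps. Each reported figure is rounded only once. Derived quantities (yield, five oxide percentages, totals, glass mass, ignition loss) are recomputed from the batch weights at 872.7 pbw of glass in full precision, as they appear in problem or answer.
Per-material ignition loss:
  Glass-grade sand: 506.1 × 0.002000 = 1.012 pbw
  Na-feldspar: 164.0 × 0.01290 = 2.116 pbw
  SrCO3: 160.0 × 0.2942 = 47.07 pbw
  Magnesite: 43.91 × 0.5239 = 23.00 pbw
  Salt cake: 162.9 × 0.5584 = 90.96 pbw
Total LOI = 164.2 pbw
Glass = batch − LOI = 1037 − 164.2 = 872.7 pbw

LOI loss = 164.2 pbw; glass = 872.7 pbw; yield = 84.17%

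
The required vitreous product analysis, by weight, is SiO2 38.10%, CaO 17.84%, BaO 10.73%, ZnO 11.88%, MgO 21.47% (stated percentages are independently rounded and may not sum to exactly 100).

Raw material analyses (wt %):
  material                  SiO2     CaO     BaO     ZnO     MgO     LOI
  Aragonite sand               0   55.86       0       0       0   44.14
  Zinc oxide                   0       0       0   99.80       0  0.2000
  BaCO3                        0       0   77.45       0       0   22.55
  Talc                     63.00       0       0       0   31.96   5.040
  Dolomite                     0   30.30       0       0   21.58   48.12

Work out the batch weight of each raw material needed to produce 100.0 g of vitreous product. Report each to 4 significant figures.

The whole derivation carries full precision through every step; working values appear rounded to four significant digits at each printed step; a single rounding completes every reported value; derived quantities are recomputed from the weighed amounts at 100.0 g of glass in full precision (totals, the yield, glass mass, LOI, five oxide percentages) as they appear in the problem or the answer.
The oxide mass targets at 100.0 g vitreous product:
  SiO2: 38.10% × 100.0 = 38.10 g
  CaO: 17.84% × 100.0 = 17.84 g
  BaO: 10.73% × 100.0 = 10.73 g
  ZnO: 11.88% × 100.0 = 11.88 g
  MgO: 21.47% × 100.0 = 21.47 g
Checking each oxide sum working from each reported weight, on the stated basis (sum by sum, the targets are met within answer rounding):
  SiO2: 60.48·0.6300 = 38.10 g (target 38.10 g)
  CaO: 26.55·0.5586 + 9.925·0.3030 = 17.84 g (target 17.84 g)
  BaO: 13.85·0.7745 = 10.73 g (target 10.73 g)
  ZnO: 11.90·0.9980 = 11.88 g (target 11.88 g)
  MgO: 60.48·0.3196 + 9.925·0.2158 = 21.47 g (target 21.47 g)
Mass balance on the glass: batch Σ − ignition loss = 100.0 g (the targets, summed, come to 100.0 g; with the basis standing at 100.0 g — differing by rounding only).
Total batch = Σ batch = 122.7 g; LOI removed, Σ of batch·LOI: 22.69 g; yield: glass divided by total = 81.51%.

Batch per 100.0 g vitreous product:
  Aragonite sand: 26.55 g
  Zinc oxide: 11.90 g
  BaCO3: 13.85 g
  Talc: 60.48 g
  Dolomite: 9.925 g
Total batch = 122.7 g; LOI loss = 22.69 g; yield = 81.51%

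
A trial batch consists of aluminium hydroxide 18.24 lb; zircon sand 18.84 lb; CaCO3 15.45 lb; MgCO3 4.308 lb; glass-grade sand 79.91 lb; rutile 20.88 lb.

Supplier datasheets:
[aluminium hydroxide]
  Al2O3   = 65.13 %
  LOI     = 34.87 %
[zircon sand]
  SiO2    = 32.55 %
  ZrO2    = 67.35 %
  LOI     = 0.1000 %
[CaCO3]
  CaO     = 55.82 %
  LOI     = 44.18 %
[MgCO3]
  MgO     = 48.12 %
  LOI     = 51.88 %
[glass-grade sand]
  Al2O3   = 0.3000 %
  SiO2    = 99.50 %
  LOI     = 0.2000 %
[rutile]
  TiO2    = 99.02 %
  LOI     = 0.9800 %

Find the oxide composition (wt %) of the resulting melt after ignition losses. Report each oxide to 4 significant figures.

Glass mass = 141.8 lb (batch 157.6 − LOI 15.80).
Composition: Al2O3 8.545%, CaO 6.081%, MgO 1.462%, SiO2 60.39%, TiO2 14.58%, ZrO2 8.947%

Full float precision is maintained through every step — in-progress results are printed, rounded to 4 significant digits, in the printout — every reported value carries a single rounding; all derived quantities (six oxide percentages, glass mass, ignition loss, the totals, the yield) are carried in full float precision from the batch weights for 141.8 lb of glass, as they appear in the problem or the answer.
What the batch supplies per oxide:
  Al2O3: 18.24·0.6513 + 79.91·0.003000 = 12.12 lb
  CaO: 15.45·0.5582 = 8.624 lb
  MgO: 4.308·0.4812 = 2.073 lb
  SiO2: 18.84·0.3255 + 79.91·0.9950 = 85.64 lb
  TiO2: 20.88·0.9902 = 20.68 lb
  ZrO2: 18.84·0.6735 = 12.69 lb
LOI: 18.24·0.3487 + 18.84·0.001000 + 15.45·0.4418 + 4.308·0.5188 + 79.91·0.002000 + 20.88·0.009800 = 15.80 lb
Glass mass = batch − LOI = 157.6 − 15.80 = 141.8 lb (the oxide masses sum to this)
oxide / glass × 100 gives the wt %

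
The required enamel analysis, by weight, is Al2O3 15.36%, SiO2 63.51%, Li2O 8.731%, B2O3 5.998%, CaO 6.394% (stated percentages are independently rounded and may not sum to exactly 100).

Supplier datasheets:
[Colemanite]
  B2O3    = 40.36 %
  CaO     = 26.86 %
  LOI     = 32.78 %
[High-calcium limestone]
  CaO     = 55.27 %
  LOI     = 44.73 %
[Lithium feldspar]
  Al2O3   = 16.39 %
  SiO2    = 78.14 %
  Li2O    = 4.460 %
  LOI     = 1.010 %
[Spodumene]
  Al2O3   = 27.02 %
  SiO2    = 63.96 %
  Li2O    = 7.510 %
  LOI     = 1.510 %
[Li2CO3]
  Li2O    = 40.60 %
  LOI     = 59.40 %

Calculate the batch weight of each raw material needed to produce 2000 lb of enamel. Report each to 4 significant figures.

Each numeric step keeps full float precision at each step; intermediates are displayed rounded to 4 significant figures on the page. Each reported number is rounded a single time; all derived quantities (ignition loss, the yield, the totals, glass mass, the five compositions) are recomputed starting from the weights at 2000 lb of glass in full float precision precisely as stated by either problem or answer.
Oxide-by-oxide targets in 2000 lb enamel:
  Al2O3: 15.36% × 2000 = 307.2 lb
  SiO2: 63.51% × 2000 = 1270 lb
  Li2O: 8.731% × 2000 = 174.6 lb
  B2O3: 5.998% × 2000 = 120.0 lb
  CaO: 6.394% × 2000 = 127.9 lb
Sums-versus-targets review applying the batch weights above, against the basis in use (sums match the target masses modulo rounding of the values):
  Al2O3: 1380·0.1639 + 299.7·0.2702 = 307.2 lb (target 307.2 lb)
  SiO2: 1380·0.7814 + 299.7·0.6396 = 1270 lb (target 1270 lb)
  Li2O: 1380·0.04460 + 299.7·0.07510 + 223.0·0.4060 = 174.6 lb (target 174.6 lb)
  B2O3: 297.2·0.4036 = 119.9 lb (target 120.0 lb)
  CaO: 297.2·0.2686 + 86.93·0.5527 = 127.9 lb (target 127.9 lb)
Consistency of the glass mass: net batch after ignition = 2000 lb (summing oxide targets gives 2000 lb; against the stated basis, 2000 lb — a pure rounding effect).
Total batch = Σ batch = 2287 lb; LOI removed, Σ of batch·LOI: 287.2 lb; the yield ratio, glass ÷ batch: 87.44%.

Batch per 2000 lb enamel:
  Colemanite: 297.2 lb
  High-calcium limestone: 86.93 lb
  Lithium feldspar: 1380 lb
  Spodumene: 299.7 lb
  Li2CO3: 223.0 lb
Total batch = 2287 lb; LOI loss = 287.2 lb; yield = 87.44%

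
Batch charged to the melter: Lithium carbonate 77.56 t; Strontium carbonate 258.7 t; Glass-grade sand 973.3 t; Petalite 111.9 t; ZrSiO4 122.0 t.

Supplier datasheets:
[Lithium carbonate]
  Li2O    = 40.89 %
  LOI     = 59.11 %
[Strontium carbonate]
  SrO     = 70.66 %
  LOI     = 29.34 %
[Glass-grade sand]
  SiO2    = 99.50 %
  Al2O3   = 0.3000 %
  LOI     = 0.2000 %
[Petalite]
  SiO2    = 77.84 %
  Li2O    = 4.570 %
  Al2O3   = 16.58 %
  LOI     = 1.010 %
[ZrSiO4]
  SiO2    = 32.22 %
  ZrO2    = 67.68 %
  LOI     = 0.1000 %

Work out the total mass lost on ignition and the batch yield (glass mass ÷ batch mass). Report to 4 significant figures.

Mid-chain values are shown (rounded to 4 significant digits) in the working. All internal work runs at full precision throughout; every reported figure is rounded a single time. The derived quantities (LOI, the totals, the yield, net glass mass, the five compositions) are carried at full float precision from the batch weights per 1419 t of glass, precisely as stated by either problem or answer.
Ignition loss by material:
  Lithium carbonate: 77.56 × 0.5911 = 45.85 t
  Strontium carbonate: 258.7 × 0.2934 = 75.90 t
  Glass-grade sand: 973.3 × 0.002000 = 1.947 t
  Petalite: 111.9 × 0.01010 = 1.130 t
  ZrSiO4: 122.0 × 0.001000 = 0.1220 t
Total LOI = 124.9 t
Glass = batch − LOI = 1543 − 124.9 = 1419 t

LOI loss = 124.9 t; glass = 1419 t; yield = 91.90%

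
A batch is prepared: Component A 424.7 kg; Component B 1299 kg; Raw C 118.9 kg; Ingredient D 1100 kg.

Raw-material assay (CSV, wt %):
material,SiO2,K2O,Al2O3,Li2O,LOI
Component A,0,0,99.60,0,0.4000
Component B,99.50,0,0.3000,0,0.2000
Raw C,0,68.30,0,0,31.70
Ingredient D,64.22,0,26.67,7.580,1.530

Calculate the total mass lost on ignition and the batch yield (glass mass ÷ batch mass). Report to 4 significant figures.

The whole derivation holds full float precision throughout — intermediates are shown, rounded to 4 significant figures, in the printout — every reported number takes exactly one rounding — the derived quantities (four oxide percentages, glass mass, yield, LOI, totals) are rebuilt at exact precision from the weighed amounts at 2884 kg of glass, exactly as shown in problem or answer.
Per-material ignition loss:
  Component A: 424.7 × 0.004000 = 1.699 kg
  Component B: 1299 × 0.002000 = 2.598 kg
  Raw C: 118.9 × 0.3170 = 37.69 kg
  Ingredient D: 1100 × 0.01530 = 16.83 kg
Total LOI = 58.82 kg
Glass = batch − LOI = 2943 − 58.82 = 2884 kg

LOI loss = 58.82 kg; glass = 2884 kg; yield = 98.00%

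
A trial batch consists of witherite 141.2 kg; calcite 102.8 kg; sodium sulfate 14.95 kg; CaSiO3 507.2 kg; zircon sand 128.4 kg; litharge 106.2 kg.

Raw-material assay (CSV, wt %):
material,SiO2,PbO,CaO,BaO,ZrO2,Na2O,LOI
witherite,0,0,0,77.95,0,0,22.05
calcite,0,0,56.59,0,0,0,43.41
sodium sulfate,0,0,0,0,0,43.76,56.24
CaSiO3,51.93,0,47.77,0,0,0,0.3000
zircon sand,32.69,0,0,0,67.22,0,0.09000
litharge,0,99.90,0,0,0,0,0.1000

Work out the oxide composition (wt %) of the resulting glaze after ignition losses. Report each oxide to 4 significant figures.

The intermediate values appear rounded off to 4 significant figures in the working — all arithmetic carries full precision at all times — each reported figure takes a single rounding; derived quantities, which include yield, glass mass, ignition loss, six oxide percentages, totals, are carried at full precision, as quoted within question or answer, from the weighed amounts per 914.8 kg of glass.
Per-oxide mass from batch:
  SiO2: 507.2·0.5193 + 128.4·0.3269 = 305.4 kg
  PbO: 106.2·0.9990 = 106.1 kg
  CaO: 102.8·0.5659 + 507.2·0.4777 = 300.5 kg
  BaO: 141.2·0.7795 = 110.1 kg
  ZrO2: 128.4·0.6722 = 86.31 kg
  Na2O: 14.95·0.4376 = 6.542 kg
LOI: 141.2·0.2205 + 102.8·0.4341 + 14.95·0.5624 + 507.2·0.003000 + 128.4·9.000e-04 + 106.2·0.001000 = 85.91 kg
Net of LOI, the glass mass = 1001 − 85.91 = 914.8 kg (= Σ oxide masses)
each wt % is 100 × oxide ÷ glass

Glass mass = 914.8 kg (batch 1001 − LOI 85.91).
Composition: SiO2 33.38%, PbO 11.60%, CaO 32.84%, BaO 12.03%, ZrO2 9.435%, Na2O 0.7151%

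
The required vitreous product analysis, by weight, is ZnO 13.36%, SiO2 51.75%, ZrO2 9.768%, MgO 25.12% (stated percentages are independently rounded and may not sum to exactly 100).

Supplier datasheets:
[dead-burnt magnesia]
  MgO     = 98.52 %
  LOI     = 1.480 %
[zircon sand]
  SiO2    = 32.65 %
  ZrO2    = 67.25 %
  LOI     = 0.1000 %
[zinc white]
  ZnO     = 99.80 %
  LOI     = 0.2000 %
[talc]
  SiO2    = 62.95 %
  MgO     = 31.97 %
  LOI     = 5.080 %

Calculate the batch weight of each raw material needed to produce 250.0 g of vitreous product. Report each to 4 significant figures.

Values along the way are displayed, rounded to four significant digits, within the worked lines — the working math carries full float precision throughout — a single rounding yields every reported value — the derived quantities are carried in full precision (the totals, the four compositions, LOI, net glass mass, yield) starting from the weights for 250.0 g of glass, as given in question or answer.
Oxide-by-oxide targets in 250.0 g vitreous product:
  ZnO: 13.36% × 250.0 = 33.40 g
  SiO2: 51.75% × 250.0 = 129.4 g
  ZrO2: 9.768% × 250.0 = 24.42 g
  MgO: 25.12% × 250.0 = 62.80 g
Oxide-by-oxide audit working from each reported weight, at the basis given (sum by sum, the targets are met within answer rounding):
  ZnO: 33.47·0.9980 = 33.40 g (target 33.40 g)
  SiO2: 36.31·0.3265 + 186.7·0.6295 = 129.4 g (target 129.4 g)
  ZrO2: 36.31·0.6725 = 24.42 g (target 24.42 g)
  MgO: 3.163·0.9852 + 186.7·0.3197 = 62.80 g (target 62.80 g)
Glass mass check: Σ batch − LOI loss = 250.0 g (oxide target masses add up to 250.0 g; versus the stated basis of 250.0 g — differing by rounding only).
Adding the batch up: Σ batch = 259.6 g; LOI removed, Σ of batch·LOI: 9.634 g; as yield: glass ÷ batch → 96.29%.

Batch per 250.0 g vitreous product:
  dead-burnt magnesia: 3.163 g
  zircon sand: 36.31 g
  zinc white: 33.47 g
  talc: 186.7 g
Total batch = 259.6 g; LOI loss = 9.634 g; yield = 96.29%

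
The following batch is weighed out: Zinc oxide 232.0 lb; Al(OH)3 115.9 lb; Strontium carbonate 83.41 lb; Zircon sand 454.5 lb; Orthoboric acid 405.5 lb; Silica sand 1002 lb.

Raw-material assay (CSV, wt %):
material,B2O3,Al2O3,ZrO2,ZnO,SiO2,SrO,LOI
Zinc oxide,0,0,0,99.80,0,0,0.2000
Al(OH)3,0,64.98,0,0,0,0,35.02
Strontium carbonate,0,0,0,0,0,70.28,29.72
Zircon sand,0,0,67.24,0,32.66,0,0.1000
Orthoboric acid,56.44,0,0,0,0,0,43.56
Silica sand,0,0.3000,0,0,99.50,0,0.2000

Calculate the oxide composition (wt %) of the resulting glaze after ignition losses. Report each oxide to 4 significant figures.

Exact precision is kept from first step to last — working values appear rounded to four significant figures in the printout — each reported figure undergoes a single rounding — all derived quantities, which include glass mass, the yield, six oxide percentages, the totals, ignition loss, are carried in full precision, exactly as shown in the problem or the answer, from the batch weights on 2048 lb of glass.
Per-oxide mass from batch:
  B2O3: 405.5·0.5644 = 228.9 lb
  Al2O3: 115.9·0.6498 + 1002·0.003000 = 78.32 lb
  ZrO2: 454.5·0.6724 = 305.6 lb
  ZnO: 232.0·0.9980 = 231.5 lb
  SiO2: 454.5·0.3266 + 1002·0.9950 = 1145 lb
  SrO: 83.41·0.7028 = 58.62 lb
LOI: 232.0·0.002000 + 115.9·0.3502 + 83.41·0.2972 + 454.5·0.001000 + 405.5·0.4356 + 1002·0.002000 = 244.9 lb
Net of LOI, the glass mass = 2293 − 244.9 = 2048 lb (equal to the oxide-mass sum)
wt % = oxide mass / glass mass × 100

Glass mass = 2048 lb (batch 2293 − LOI 244.9).
Composition: B2O3 11.17%, Al2O3 3.823%, ZrO2 14.92%, ZnO 11.30%, SiO2 55.92%, SrO 2.862%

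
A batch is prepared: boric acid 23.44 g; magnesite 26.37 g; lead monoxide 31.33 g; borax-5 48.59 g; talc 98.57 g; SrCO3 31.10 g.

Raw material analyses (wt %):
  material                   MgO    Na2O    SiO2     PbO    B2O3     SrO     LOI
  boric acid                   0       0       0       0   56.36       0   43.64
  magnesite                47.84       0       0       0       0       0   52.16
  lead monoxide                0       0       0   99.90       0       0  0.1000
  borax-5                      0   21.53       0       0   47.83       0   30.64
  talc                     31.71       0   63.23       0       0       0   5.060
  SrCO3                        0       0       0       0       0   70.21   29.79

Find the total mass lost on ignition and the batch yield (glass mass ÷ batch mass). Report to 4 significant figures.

Each numeric step keeps full precision all the way through. In-progress results are displayed, rounded to four significant figures, between the steps. Exactly one rounding goes into each reported figure; derived quantities are re-derived at full float precision (the yield, totals, glass mass, six oxide percentages, ignition loss) from the batch weights for 206.2 g of glass precisely as stated by problem or answer.
Ignition loss by material:
  boric acid: 23.44 × 0.4364 = 10.23 g
  magnesite: 26.37 × 0.5216 = 13.75 g
  lead monoxide: 31.33 × 0.001000 = 0.03133 g
  borax-5: 48.59 × 0.3064 = 14.89 g
  talc: 98.57 × 0.05060 = 4.988 g
  SrCO3: 31.10 × 0.2979 = 9.265 g
Total LOI = 53.16 g
Glass = batch − LOI = 259.4 − 53.16 = 206.2 g

LOI loss = 53.16 g; glass = 206.2 g; yield = 79.51%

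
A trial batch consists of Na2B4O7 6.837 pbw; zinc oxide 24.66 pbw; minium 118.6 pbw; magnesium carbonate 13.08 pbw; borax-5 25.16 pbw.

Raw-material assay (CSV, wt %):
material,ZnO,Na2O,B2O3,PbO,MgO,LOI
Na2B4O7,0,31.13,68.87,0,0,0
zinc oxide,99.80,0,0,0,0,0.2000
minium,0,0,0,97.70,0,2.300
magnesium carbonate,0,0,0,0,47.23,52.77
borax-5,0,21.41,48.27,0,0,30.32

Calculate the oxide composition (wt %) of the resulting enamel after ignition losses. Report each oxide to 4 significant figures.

The whole derivation carries exact precision at each step. The intermediate values are shown (rounded to four significant figures) alongside each step. Each reported figure is rounded only once — all derived quantities, including the five compositions, yield, the totals, glass mass, ignition loss, are rebuilt using the weight values at 171.0 pbw of glass at full precision precisely as stated by the problem or answer text.
Oxide-by-oxide delivered mass:
  ZnO: 24.66·0.9980 = 24.61 pbw
  Na2O: 6.837·0.3113 + 25.16·0.2141 = 7.515 pbw
  B2O3: 6.837·0.6887 + 25.16·0.4827 = 16.85 pbw
  PbO: 118.6·0.9770 = 115.9 pbw
  MgO: 13.08·0.4723 = 6.178 pbw
LOI: 24.66·0.002000 + 118.6·0.02300 + 13.08·0.5277 + 25.16·0.3032 = 17.31 pbw
Glass mass = batch − LOI = 188.3 − 17.31 = 171.0 pbw (consistent with Σ oxide mass)
percent by weight: oxide/glass ×100

Glass mass = 171.0 pbw (batch 188.3 − LOI 17.31).
Composition: ZnO 14.39%, Na2O 4.394%, B2O3 9.854%, PbO 67.75%, MgO 3.612%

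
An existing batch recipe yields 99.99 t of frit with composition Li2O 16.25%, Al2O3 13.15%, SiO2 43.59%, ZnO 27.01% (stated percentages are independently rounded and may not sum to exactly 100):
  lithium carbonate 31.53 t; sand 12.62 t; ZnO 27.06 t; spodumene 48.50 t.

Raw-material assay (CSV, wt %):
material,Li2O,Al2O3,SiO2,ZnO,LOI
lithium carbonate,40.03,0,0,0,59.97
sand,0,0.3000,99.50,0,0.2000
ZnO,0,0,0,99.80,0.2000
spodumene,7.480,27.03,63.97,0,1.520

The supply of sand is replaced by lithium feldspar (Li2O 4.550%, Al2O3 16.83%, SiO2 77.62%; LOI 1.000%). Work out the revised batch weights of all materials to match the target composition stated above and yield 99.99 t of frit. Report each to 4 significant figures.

Mid-chain values appear (rounded to four significant figures) when written out — each numeric step runs at exact precision at all times. Each reported number takes just one rounding. The derived quantities (LOI, yield, four oxide percentages, the totals, glass mass) are re-derived using the weight values for 99.99 t of glass at full float precision, as set out in the question or the answer.
Oxide mass targets, per 99.99 t frit:
  Li2O: 16.25% × 99.99 = 16.25 t
  Al2O3: 13.15% × 99.99 = 13.15 t
  SiO2: 43.59% × 99.99 = 43.59 t
  ZnO: 27.01% × 99.99 = 27.01 t
Oxide-by-oxide audit given the weights on record, versus the basis set out (oxide sums agree with the targets net of answer rounding effects):
  Li2O: 31.59·0.4003 + 32.99·0.04550 + 28.10·0.07480 = 16.25 t (target 16.25 t)
  Al2O3: 32.99·0.1683 + 28.10·0.2703 = 13.15 t (target 13.15 t)
  SiO2: 32.99·0.7762 + 28.10·0.6397 = 43.58 t (target 43.59 t)
  ZnO: 27.06·0.9980 = 27.01 t (target 27.01 t)
Glass-mass sanity pass: the batch minus its LOI: 99.98 t (the Σ of target masses is 99.99 t; stated basis 99.99 t — rounding explains the deltas).
Summing the batch: Σ batch = 119.7 t; loss to ignition Σ batch·LOI = 19.76 t; the yield ratio, glass ÷ batch: 83.50%.

Revised batch per 99.99 t frit:
  lithium carbonate: 31.59 t
  lithium feldspar: 32.99 t
  ZnO: 27.06 t
  spodumene: 28.10 t
Total batch = 119.7 t; LOI loss = 19.76 t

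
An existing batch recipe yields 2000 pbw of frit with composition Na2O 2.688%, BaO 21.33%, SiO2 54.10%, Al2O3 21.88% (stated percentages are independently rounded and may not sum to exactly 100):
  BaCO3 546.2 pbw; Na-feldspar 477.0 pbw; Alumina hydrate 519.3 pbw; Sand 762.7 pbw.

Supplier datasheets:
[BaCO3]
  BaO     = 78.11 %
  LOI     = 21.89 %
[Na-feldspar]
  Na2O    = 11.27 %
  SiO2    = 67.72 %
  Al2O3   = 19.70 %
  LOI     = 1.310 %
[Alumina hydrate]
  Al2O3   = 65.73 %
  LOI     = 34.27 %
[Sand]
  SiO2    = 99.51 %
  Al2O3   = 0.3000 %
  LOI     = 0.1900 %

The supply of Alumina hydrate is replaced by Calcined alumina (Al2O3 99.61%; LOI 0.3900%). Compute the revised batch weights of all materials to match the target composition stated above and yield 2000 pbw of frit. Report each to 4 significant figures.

All internal work keeps full float precision end to end. Intermediates appear (rounded to four significant figures) in the printout — exactly one rounding goes into each reported number. Derived quantities, which include totals, glass mass, four oxide percentages, LOI, yield, are re-derived at full float precision, exactly as printed in problem or answer, from the weighed amounts on 2000 pbw of glass.
Per-oxide target masses for 2000 pbw frit:
  Na2O: 2.688% × 2000 = 53.76 pbw
  BaO: 21.33% × 2000 = 426.6 pbw
  SiO2: 54.10% × 2000 = 1082 pbw
  Al2O3: 21.88% × 2000 = 437.6 pbw
Sums-versus-targets review on the weights just shown, versus the basis set out (summed amounts equal target values within answer rounding):
  Na2O: 477.0·0.1127 = 53.76 pbw (target 53.76 pbw)
  BaO: 546.2·0.7811 = 426.6 pbw (target 426.6 pbw)
  SiO2: 477.0·0.6772 + 762.7·0.9951 = 1082 pbw (target 1082 pbw)
  Al2O3: 477.0·0.1970 + 342.7·0.9961 + 762.7·0.003000 = 437.6 pbw (target 437.6 pbw)
Glass-mass sanity pass: the batch minus its LOI: 2000 pbw (summing oxide targets gives 2000 pbw; basis as stated: 2000 pbw — rounding explains the deltas).
Total batch = Σ batch = 2129 pbw; loss to ignition Σ batch·LOI = 128.6 pbw; yield: glass divided by total = 93.96%.

Revised batch per 2000 pbw frit:
  BaCO3: 546.2 pbw
  Na-feldspar: 477.0 pbw
  Calcined alumina: 342.7 pbw
  Sand: 762.7 pbw
Total batch = 2129 pbw; LOI loss = 128.6 pbw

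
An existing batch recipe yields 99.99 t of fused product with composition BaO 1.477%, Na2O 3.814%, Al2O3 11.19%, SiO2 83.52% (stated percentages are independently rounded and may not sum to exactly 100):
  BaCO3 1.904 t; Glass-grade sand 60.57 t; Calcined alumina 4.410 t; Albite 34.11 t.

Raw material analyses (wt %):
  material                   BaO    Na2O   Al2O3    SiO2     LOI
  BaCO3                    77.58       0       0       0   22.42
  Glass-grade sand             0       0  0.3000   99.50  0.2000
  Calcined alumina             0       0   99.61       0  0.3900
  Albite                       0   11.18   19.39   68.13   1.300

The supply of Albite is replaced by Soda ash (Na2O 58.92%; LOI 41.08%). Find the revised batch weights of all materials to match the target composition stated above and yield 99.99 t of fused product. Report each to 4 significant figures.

Revised batch per 99.99 t fused product:
  BaCO3: 1.904 t
  Glass-grade sand: 83.93 t
  Calcined alumina: 10.98 t
  Soda ash: 6.473 t
Total batch = 103.3 t; LOI loss = 3.297 t

Intermediates are displayed rounded to four significant digits alongside each step — the working math carries full float precision at every stage; every reported number undergoes a single rounding — the derived quantities are recomputed from the weighed amounts on 99.99 t of glass in full precision (the yield, net glass mass, the four compositions, LOI, totals) as they appear in the problem or the answer.
The oxide mass targets at 99.99 t fused product:
  BaO: 1.477% × 99.99 = 1.477 t
  Na2O: 3.814% × 99.99 = 3.814 t
  Al2O3: 11.19% × 99.99 = 11.19 t
  SiO2: 83.52% × 99.99 = 83.51 t
Checking each oxide sum working from each reported weight, for the quoted basis mass (delivered sums recover each target given rounding of the digits):
  BaO: 1.904·0.7758 = 1.477 t (target 1.477 t)
  Na2O: 6.473·0.5892 = 3.814 t (target 3.814 t)
  Al2O3: 83.93·0.003000 + 10.98·0.9961 = 11.19 t (target 11.19 t)
  SiO2: 83.93·0.9950 = 83.51 t (target 83.51 t)
The glass-mass cross-check: Σ batch − LOI loss = 99.99 t (per-oxide target masses sum to 99.99 t; the stated basis being 99.99 t — a pure rounding effect).
Summing the batch: Σ batch = 103.3 t; loss to ignition Σ batch·LOI = 3.297 t; as yield: glass ÷ batch → 96.81%.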